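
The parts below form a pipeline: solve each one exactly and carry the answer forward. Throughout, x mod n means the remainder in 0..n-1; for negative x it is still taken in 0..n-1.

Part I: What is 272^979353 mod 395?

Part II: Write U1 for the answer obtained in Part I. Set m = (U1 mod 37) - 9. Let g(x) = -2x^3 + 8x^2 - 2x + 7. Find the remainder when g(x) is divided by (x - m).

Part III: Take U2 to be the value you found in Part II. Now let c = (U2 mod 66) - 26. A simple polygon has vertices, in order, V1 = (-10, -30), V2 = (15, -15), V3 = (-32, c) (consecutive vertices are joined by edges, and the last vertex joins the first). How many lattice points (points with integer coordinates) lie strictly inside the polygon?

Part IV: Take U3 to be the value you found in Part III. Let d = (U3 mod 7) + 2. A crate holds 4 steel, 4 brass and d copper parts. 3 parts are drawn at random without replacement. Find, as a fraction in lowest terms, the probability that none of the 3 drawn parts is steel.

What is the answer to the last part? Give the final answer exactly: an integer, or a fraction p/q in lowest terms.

30/91

Part I: squarings mod 395: 272^1=272, 272^2=119, 272^4=336, 272^8=321, 272^16=341, 272^32=151, 272^64=286, 272^128=31, 272^256=171, 272^512=11, 272^1024=121, 272^2048=26, 272^4096=281, 272^8192=356, 272^16384=336, 272^32768=321, 272^65536=341, 272^131072=151, 272^262144=286, 272^524288=31; 272^979353 = 272^1 * 272^8 * 272^16 * 272^128 * 272^256 * 272^4096 * 272^8192 * 272^16384 * 272^32768 * 272^131072 * 272^262144 * 272^524288 = 112 (mod 395); answer 112
Part II: U1 = 112; m = -8; remainder = value at the root: -2*(-8)^3 + 8*(-8)^2 - 2*(-8)^1 + 7 = (1024) + (512) + (16) + (7) = 1559; answer 1559
Part III: U2 = 1559; c = 15; cross terms: (-10*-15 - 15*-30)=600, (15*15 - -32*-15)=-255, (-32*-30 - -10*15)=1110; twice the area = |1455| = 1455; area = 1455/2; boundary points = 5 + 1 + 1 = 7; strictly interior points = area - boundary/2 + 1 = 725; answer 725
Part IV: U3 = 725; d = 6; total draws C(14,3) = 364; favorable C(10,3) = 120; P = 30/91; answer 30/91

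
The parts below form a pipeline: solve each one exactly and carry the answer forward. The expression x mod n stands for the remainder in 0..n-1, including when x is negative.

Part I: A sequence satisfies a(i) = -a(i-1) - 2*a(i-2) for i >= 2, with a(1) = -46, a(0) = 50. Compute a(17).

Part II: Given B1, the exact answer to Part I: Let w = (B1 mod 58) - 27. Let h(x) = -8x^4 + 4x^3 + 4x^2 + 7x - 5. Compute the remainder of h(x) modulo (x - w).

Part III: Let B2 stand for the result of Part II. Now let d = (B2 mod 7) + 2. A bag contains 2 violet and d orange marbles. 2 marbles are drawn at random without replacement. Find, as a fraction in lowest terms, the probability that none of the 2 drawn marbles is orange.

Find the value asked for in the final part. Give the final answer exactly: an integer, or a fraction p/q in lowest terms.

Part I: a(2) = -1*(-46) - 2*(50) = -54; iterating: a(2)=-54, a(3)=146, a(4)=-38, a(5)=-254, a(6)=330, a(7)=178, a(8)=-838, a(9)=482, a(10)=1194, a(11)=-2158, a(12)=-230, a(13)=4546, a(14)=-4086, a(15)=-5006, a(16)=13178, a(17)=-3166; answer -3166
Part II: B1 = -3166; w = -3; remainder = value at the root: -8*(-3)^4 + 4*(-3)^3 + 4*(-3)^2 + 7*(-3)^1 - 5 = (-648) + (-108) + (36) + (-21) + (-5) = -746; answer -746
Part III: B2 = -746; d = 5; total draws C(7,2) = 21; favorable C(2,2) = 1; P = 1/21; answer 1/21

1/21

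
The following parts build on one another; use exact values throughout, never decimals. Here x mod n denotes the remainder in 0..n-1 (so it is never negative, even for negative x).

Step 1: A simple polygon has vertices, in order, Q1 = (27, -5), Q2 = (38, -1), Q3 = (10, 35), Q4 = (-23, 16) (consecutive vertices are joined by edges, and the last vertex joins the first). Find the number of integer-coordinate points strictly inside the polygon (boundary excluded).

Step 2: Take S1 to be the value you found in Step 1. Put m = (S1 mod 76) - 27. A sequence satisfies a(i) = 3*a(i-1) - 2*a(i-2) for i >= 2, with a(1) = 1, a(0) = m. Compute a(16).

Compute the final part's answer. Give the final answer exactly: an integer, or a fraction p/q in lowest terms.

Step 1: cross terms: (27*-1 - 38*-5)=163, (38*35 - 10*-1)=1340, (10*16 - -23*35)=965, (-23*-5 - 27*16)=-317; twice the area = |2151| = 2151; area = 2151/2; boundary points = 1 + 4 + 1 + 1 = 7; strictly interior points = area - boundary/2 + 1 = 1073; answer 1073
Step 2: S1 = 1073; m = -18; a(2) = 3*(1) - 2*(-18) = 39; iterating: a(2)=39, a(3)=115, a(4)=267, a(5)=571, a(6)=1179, a(7)=2395, a(8)=4827, a(9)=9691, a(10)=19419, a(11)=38875, a(12)=77787, a(13)=155611, a(14)=311259, a(15)=622555, a(16)=1245147; answer 1245147

1245147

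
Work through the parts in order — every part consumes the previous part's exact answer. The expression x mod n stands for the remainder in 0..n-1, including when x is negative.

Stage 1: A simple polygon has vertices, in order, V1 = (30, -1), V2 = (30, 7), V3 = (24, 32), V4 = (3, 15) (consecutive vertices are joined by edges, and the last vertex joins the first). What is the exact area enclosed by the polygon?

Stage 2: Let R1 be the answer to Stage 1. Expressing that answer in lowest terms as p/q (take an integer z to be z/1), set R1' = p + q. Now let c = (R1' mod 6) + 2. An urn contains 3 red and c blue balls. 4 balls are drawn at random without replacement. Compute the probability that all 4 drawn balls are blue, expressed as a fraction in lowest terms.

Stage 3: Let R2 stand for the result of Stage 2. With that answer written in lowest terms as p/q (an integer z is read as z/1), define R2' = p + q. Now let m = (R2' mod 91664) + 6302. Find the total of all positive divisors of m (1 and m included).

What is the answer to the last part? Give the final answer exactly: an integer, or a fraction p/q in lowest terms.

Stage 1: cross terms: (30*7 - 30*-1)=240, (30*32 - 24*7)=792, (24*15 - 3*32)=264, (3*-1 - 30*15)=-453; twice the area = |843| = 843; area = 843/2; answer 843/2
Stage 2: R1 = 843/2; threaded value p + q = 845; c = 7; total draws C(10,4) = 210; favorable C(7,4) = 35; P = 1/6; answer 1/6
Stage 3: R2 = 1/6; threaded value p + q = 7; m = 6309; 6309 = 3^2 * 701; sigma = (1 + 3 + 9) * (1 + 701) = 13 * 702 = 9126; answer 9126

9126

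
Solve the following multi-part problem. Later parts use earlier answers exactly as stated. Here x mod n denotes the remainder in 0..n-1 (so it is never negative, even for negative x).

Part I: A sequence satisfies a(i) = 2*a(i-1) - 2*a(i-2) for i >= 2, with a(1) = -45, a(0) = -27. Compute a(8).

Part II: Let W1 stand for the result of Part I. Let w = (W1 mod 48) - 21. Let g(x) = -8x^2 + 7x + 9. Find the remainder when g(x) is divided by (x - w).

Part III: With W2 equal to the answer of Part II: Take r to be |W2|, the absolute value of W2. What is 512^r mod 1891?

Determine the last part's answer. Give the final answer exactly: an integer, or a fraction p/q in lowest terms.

Part I: a(2) = 2*(-45) - 2*(-27) = -36; iterating: a(2)=-36, a(3)=18, a(4)=108, a(5)=180, a(6)=144, a(7)=-72, a(8)=-432; answer -432
Part II: W1 = -432; w = -21; remainder = value at the root: -8*(-21)^2 + 7*(-21)^1 + 9 = (-3528) + (-147) + (9) = -3666; answer -3666
Part III: W2 = -3666; r = 3666; squarings mod 1891: 512^1=512, 512^2=1186, 512^4=1583, 512^8=314, 512^16=264, 512^32=1620, 512^64=1583, 512^128=314, 512^256=264, 512^512=1620, 512^1024=1583, 512^2048=314; 512^3666 = 512^2 * 512^16 * 512^64 * 512^512 * 512^1024 * 512^2048 = 1566 (mod 1891); answer 1566

1566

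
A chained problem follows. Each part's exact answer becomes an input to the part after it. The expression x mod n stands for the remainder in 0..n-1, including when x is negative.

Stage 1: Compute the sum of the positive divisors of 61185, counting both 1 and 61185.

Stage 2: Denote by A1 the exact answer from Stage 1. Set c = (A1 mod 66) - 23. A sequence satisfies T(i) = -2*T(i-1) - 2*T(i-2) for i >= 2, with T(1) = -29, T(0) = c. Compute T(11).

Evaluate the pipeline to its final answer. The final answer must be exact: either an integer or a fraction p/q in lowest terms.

288

Stage 1: 61185 = 3 * 5 * 4079; sigma = (1 + 3) * (1 + 5) * (1 + 4079) = 4 * 6 * 4080 = 97920; answer 97920
Stage 2: A1 = 97920; c = 19; T(2) = -2*(-29) - 2*(19) = 20; iterating: T(2)=20, T(3)=18, T(4)=-76, T(5)=116, T(6)=-80, T(7)=-72, T(8)=304, T(9)=-464, T(10)=320, T(11)=288; answer 288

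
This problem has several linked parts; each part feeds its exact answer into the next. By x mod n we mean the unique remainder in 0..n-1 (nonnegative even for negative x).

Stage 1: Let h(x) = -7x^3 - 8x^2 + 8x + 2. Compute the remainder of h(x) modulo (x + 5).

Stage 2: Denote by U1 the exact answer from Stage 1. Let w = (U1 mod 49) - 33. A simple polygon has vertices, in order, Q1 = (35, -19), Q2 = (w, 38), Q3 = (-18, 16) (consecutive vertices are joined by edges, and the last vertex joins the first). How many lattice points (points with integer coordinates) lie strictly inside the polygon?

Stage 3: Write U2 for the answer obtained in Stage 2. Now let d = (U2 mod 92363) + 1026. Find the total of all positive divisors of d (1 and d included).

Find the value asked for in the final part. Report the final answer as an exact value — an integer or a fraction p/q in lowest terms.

2022

Stage 1: remainder = value at the root: -7*(-5)^3 - 8*(-5)^2 + 8*(-5)^1 + 2 = (875) + (-200) + (-40) + (2) = 637; answer 637
Stage 2: U1 = 637; w = -33; cross terms: (35*38 - -33*-19)=703, (-33*16 - -18*38)=156, (-18*-19 - 35*16)=-218; twice the area = |641| = 641; area = 641/2; boundary points = 1 + 1 + 1 = 3; strictly interior points = area - boundary/2 + 1 = 320; answer 320
Stage 3: U2 = 320; d = 1346; 1346 = 2 * 673; sigma = (1 + 2) * (1 + 673) = 3 * 674 = 2022; answer 2022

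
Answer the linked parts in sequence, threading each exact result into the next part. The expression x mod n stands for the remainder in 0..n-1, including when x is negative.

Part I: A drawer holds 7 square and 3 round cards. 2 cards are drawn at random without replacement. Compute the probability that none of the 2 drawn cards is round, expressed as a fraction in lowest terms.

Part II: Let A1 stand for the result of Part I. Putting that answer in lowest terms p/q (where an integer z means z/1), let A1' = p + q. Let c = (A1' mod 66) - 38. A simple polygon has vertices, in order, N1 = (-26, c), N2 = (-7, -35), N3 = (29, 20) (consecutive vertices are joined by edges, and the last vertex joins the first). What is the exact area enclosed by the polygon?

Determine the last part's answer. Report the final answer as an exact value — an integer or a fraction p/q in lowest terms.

1729/2

Part I: total draws C(10,2) = 45; favorable C(7,2) = 21; P = 7/15; answer 7/15
Part II: A1 = 7/15; threaded value p + q = 22; c = -16; cross terms: (-26*-35 - -7*-16)=798, (-7*20 - 29*-35)=875, (29*-16 - -26*20)=56; twice the area = |1729| = 1729; area = 1729/2; answer 1729/2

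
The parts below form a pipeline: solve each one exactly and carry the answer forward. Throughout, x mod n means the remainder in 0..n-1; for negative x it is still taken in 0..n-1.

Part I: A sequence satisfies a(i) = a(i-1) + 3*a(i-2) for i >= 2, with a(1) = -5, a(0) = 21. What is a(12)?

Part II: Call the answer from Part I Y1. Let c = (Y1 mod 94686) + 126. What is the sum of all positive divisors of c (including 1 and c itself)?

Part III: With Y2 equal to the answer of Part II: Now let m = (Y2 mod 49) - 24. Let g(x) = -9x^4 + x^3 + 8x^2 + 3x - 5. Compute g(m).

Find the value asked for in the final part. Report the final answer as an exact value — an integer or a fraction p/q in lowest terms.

-257938

Part I: a(2) = 1*(-5) + 3*(21) = 58; iterating: a(2)=58, a(3)=43, a(4)=217, a(5)=346, a(6)=997, a(7)=2035, a(8)=5026, a(9)=11131, a(10)=26209, a(11)=59602, a(12)=138229; answer 138229
Part II: Y1 = 138229; c = 43669; 43669 is prime, so its only divisors are 1 and 43669; sigma = 1 + 43669 = 43670; answer 43670
Part III: Y2 = 43670; m = -13; -9*(-13)^4 + 1*(-13)^3 + 8*(-13)^2 + 3*(-13)^1 - 5 = (-257049) + (-2197) + (1352) + (-39) + (-5) = -257938; answer -257938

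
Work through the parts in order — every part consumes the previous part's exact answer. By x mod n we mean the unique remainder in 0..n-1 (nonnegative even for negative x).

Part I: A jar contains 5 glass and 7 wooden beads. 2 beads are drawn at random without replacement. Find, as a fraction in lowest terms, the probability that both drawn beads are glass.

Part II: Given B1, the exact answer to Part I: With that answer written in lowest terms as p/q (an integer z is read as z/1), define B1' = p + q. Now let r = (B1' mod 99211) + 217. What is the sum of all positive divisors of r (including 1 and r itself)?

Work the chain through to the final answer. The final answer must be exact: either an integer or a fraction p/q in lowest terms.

432

Part I: total draws C(12,2) = 66; favorable C(5,2) = 10; P = 5/33; answer 5/33
Part II: B1 = 5/33; threaded value p + q = 38; r = 255; 255 = 3 * 5 * 17; sigma = (1 + 3) * (1 + 5) * (1 + 17) = 4 * 6 * 18 = 432; answer 432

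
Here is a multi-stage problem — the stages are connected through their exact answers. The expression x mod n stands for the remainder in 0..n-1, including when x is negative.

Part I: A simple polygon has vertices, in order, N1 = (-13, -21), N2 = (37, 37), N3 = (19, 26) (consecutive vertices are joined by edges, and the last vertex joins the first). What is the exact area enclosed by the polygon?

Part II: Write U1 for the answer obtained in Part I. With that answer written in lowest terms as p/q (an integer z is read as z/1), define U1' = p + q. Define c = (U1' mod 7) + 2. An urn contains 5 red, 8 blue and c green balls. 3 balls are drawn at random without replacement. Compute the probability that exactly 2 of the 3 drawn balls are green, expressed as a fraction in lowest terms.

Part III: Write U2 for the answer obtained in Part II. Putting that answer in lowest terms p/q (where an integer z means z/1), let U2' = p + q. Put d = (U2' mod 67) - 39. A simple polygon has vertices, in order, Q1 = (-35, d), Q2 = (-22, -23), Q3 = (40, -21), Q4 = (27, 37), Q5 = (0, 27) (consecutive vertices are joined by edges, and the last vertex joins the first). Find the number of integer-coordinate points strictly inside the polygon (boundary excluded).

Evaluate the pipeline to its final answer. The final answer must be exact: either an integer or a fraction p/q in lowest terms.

Part I: cross terms: (-13*37 - 37*-21)=296, (37*26 - 19*37)=259, (19*-21 - -13*26)=-61; twice the area = |494| = 494; area = 247; answer 247
Part II: U1 = 247; threaded value p + q = 248; c = 5; total draws C(18,3) = 816; favorable C(5,2)*C(13,1) = 130; P = 65/408; answer 65/408
Part III: U2 = 65/408; threaded value p + q = 473; d = -35; cross terms: (-35*-23 - -22*-35)=35, (-22*-21 - 40*-23)=1382, (40*37 - 27*-21)=2047, (27*27 - 0*37)=729, (0*-35 - -35*27)=945; twice the area = |5138| = 5138; area = 2569; boundary points = 1 + 2 + 1 + 1 + 1 = 6; strictly interior points = area - boundary/2 + 1 = 2567; answer 2567

2567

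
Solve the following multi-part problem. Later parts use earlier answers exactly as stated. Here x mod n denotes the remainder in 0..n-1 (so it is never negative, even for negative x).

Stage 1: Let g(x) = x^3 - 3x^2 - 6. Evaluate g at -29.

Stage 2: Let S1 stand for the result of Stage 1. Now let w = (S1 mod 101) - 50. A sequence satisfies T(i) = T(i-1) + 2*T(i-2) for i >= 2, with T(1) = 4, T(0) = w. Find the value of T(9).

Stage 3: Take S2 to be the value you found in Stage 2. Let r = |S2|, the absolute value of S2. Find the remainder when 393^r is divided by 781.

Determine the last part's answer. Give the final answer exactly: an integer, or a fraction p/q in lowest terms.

Stage 1: 1*(-29)^3 - 3*(-29)^2 - 6 = (-24389) + (-2523) + (-6) = -26918; answer -26918
Stage 2: S1 = -26918; w = -1; T(2) = 1*(4) + 2*(-1) = 2; iterating: T(2)=2, T(3)=10, T(4)=14, T(5)=34, T(6)=62, T(7)=130, T(8)=254, T(9)=514; answer 514
Stage 3: S2 = 514; r = 514; squarings mod 781: 393^1=393, 393^2=592, 393^4=576, 393^8=632, 393^16=333, 393^32=768, 393^64=169, 393^128=445, 393^256=432, 393^512=746; 393^514 = 393^2 * 393^512 = 367 (mod 781); answer 367

367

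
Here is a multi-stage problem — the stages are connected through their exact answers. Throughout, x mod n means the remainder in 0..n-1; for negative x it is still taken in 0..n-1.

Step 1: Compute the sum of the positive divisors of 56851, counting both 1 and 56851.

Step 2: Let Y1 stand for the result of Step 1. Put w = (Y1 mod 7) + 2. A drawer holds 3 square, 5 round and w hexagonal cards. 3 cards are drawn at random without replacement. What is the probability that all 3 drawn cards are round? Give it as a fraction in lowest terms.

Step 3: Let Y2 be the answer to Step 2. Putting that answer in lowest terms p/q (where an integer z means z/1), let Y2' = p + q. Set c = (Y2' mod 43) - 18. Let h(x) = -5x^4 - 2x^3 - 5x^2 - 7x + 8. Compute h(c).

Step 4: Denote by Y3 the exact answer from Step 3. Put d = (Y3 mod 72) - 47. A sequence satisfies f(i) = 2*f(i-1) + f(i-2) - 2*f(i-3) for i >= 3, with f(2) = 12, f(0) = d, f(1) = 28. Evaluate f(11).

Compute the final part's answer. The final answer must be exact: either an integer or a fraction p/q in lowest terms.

Step 1: 56851 = 139 * 409; sigma = (1 + 139) * (1 + 409) = 140 * 410 = 57400; answer 57400
Step 2: Y1 = 57400; w = 2; total draws C(10,3) = 120; favorable C(5,3) = 10; P = 1/12; answer 1/12
Step 3: Y2 = 1/12; threaded value p + q = 13; c = -5; -5*(-5)^4 - 2*(-5)^3 - 5*(-5)^2 - 7*(-5)^1 + 8 = (-3125) + (250) + (-125) + (35) + (8) = -2957; answer -2957
Step 4: Y3 = -2957; d = 20; f(3) = 2*(12) + 1*(28) - 2*(20) = 12; iterating: f(3)=12, f(4)=-20, f(5)=-52, f(6)=-148, f(7)=-308, f(8)=-660, f(9)=-1332, f(10)=-2708, f(11)=-5428; answer -5428

-5428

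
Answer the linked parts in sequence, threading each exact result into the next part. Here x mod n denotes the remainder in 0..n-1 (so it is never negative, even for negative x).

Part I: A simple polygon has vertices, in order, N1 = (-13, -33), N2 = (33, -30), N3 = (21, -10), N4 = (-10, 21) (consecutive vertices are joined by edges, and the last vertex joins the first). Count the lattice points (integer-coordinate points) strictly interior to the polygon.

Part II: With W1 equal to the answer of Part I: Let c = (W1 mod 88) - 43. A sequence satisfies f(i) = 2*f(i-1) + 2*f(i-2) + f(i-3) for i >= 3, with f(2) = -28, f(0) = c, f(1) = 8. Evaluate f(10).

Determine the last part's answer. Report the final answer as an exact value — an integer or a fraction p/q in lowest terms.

Part I: cross terms: (-13*-30 - 33*-33)=1479, (33*-10 - 21*-30)=300, (21*21 - -10*-10)=341, (-10*-33 - -13*21)=603; twice the area = |2723| = 2723; area = 2723/2; boundary points = 1 + 4 + 31 + 3 = 39; strictly interior points = area - boundary/2 + 1 = 1343; answer 1343
Part II: W1 = 1343; c = -20; f(3) = 2*(-28) + 2*(8) + 1*(-20) = -60; iterating: f(3)=-60, f(4)=-168, f(5)=-484, f(6)=-1364, f(7)=-3864, f(8)=-10940, f(9)=-30972, f(10)=-87688; answer -87688

-87688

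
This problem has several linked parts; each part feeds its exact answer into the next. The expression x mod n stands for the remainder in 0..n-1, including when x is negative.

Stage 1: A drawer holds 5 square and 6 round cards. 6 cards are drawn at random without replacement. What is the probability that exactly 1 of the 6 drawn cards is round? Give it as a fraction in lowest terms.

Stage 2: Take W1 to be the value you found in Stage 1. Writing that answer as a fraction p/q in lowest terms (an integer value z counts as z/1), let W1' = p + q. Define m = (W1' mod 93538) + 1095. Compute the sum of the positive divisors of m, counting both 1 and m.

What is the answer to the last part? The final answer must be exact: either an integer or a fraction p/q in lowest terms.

Stage 1: total draws C(11,6) = 462; favorable C(6,1)*C(5,5) = 6; P = 1/77; answer 1/77
Stage 2: W1 = 1/77; threaded value p + q = 78; m = 1173; 1173 = 3 * 17 * 23; sigma = (1 + 3) * (1 + 17) * (1 + 23) = 4 * 18 * 24 = 1728; answer 1728

1728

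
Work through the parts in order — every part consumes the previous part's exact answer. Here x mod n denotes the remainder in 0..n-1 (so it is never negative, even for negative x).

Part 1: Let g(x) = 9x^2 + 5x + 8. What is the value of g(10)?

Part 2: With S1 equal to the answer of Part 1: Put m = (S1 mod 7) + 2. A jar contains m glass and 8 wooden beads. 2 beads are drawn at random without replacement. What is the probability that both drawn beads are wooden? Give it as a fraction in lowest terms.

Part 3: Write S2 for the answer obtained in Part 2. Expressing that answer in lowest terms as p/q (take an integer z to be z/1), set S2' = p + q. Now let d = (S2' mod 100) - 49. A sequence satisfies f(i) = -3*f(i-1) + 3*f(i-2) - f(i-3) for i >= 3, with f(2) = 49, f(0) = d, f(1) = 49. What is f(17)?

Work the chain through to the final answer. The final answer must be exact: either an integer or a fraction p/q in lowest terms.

Part 1: 9*(10)^2 + 5*(10)^1 + 8 = (900) + (50) + (8) = 958; answer 958
Part 2: S1 = 958; m = 8; total draws C(16,2) = 120; favorable C(8,2) = 28; P = 7/30; answer 7/30
Part 3: S2 = 7/30; threaded value p + q = 37; d = -12; f(3) = -3*(49) + 3*(49) - 1*(-12) = 12; iterating: f(3)=12, f(4)=62, f(5)=-199, f(6)=771, f(7)=-2972, f(8)=11428, f(9)=-43971, f(10)=169169, f(11)=-650848, f(12)=2504022, f(13)=-9633779, f(14)=37064251, f(15)=-142598112, f(16)=548620868, f(17)=-2110721191; answer -2110721191

-2110721191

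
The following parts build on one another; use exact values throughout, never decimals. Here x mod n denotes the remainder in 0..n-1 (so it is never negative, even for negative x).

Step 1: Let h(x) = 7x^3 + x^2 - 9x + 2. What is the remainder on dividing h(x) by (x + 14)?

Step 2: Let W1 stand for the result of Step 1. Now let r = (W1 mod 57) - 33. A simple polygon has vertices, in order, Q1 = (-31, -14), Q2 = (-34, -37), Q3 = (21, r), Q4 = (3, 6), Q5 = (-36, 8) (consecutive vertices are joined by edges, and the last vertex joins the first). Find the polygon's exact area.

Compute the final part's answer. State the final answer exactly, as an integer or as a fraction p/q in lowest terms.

Step 1: remainder = value at the root: 7*(-14)^3 + 1*(-14)^2 - 9*(-14)^1 + 2 = (-19208) + (196) + (126) + (2) = -18884; answer -18884
Step 2: W1 = -18884; r = 7; cross terms: (-31*-37 - -34*-14)=671, (-34*7 - 21*-37)=539, (21*6 - 3*7)=105, (3*8 - -36*6)=240, (-36*-14 - -31*8)=752; twice the area = |2307| = 2307; area = 2307/2; answer 2307/2

2307/2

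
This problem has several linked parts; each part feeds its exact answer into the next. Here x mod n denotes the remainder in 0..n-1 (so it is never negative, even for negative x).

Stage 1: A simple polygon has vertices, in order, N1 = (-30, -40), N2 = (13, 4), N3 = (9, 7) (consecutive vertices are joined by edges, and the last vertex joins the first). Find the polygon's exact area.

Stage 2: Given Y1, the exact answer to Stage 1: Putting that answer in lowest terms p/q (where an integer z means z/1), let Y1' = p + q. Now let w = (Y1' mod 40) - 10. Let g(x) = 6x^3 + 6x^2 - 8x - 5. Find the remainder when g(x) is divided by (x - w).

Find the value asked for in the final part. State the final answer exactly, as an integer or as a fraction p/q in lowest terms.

Stage 1: cross terms: (-30*4 - 13*-40)=400, (13*7 - 9*4)=55, (9*-40 - -30*7)=-150; twice the area = |305| = 305; area = 305/2; answer 305/2
Stage 2: Y1 = 305/2; threaded value p + q = 307; w = 17; remainder = value at the root: 6*(17)^3 + 6*(17)^2 - 8*(17)^1 - 5 = (29478) + (1734) + (-136) + (-5) = 31071; answer 31071

31071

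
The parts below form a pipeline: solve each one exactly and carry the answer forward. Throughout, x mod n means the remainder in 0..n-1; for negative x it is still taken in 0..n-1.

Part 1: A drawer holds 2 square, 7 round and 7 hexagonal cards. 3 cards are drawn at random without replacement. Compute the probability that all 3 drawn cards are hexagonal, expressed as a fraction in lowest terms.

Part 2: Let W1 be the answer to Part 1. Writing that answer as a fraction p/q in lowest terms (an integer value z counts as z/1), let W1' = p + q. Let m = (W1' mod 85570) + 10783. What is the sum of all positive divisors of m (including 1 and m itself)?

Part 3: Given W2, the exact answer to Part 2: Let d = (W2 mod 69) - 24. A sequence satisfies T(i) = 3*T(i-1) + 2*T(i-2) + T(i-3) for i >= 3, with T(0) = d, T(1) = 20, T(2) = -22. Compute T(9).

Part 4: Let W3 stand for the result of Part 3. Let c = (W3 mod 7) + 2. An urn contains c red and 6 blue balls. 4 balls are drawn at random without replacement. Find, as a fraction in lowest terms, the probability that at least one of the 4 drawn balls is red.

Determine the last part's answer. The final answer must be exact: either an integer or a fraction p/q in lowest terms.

Part 1: total draws C(16,3) = 560; favorable C(7,3) = 35; P = 1/16; answer 1/16
Part 2: W1 = 1/16; threaded value p + q = 17; m = 10800; 10800 = 2^4 * 3^3 * 5^2; sigma = (1 + 2 + 4 + 8 + 16) * (1 + 3 + 9 + 27) * (1 + 5 + 25) = 31 * 40 * 31 = 38440; answer 38440
Part 3: W2 = 38440; d = -17; T(3) = 3*(-22) + 2*(20) + 1*(-17) = -43; iterating: T(3)=-43, T(4)=-153, T(5)=-567, T(6)=-2050, T(7)=-7437, T(8)=-26978, T(9)=-97858; answer -97858
Part 4: W3 = -97858; c = 4; total draws C(10,4) = 210; complement C(6,4) = 15; favorable 210 - 15 = 195; P = 13/14; answer 13/14

13/14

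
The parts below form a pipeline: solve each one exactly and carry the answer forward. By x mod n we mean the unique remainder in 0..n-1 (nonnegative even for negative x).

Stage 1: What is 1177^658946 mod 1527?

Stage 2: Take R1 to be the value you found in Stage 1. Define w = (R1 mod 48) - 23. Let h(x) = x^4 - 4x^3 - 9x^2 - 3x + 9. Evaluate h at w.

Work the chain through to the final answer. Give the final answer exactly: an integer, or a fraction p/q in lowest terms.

Stage 1: squarings mod 1527: 1177^1=1177, 1177^2=340, 1177^4=1075, 1177^8=1213, 1177^16=868, 1177^32=613, 1177^64=127, 1177^128=859, 1177^256=340, 1177^512=1075, 1177^1024=1213, 1177^2048=868, 1177^4096=613, 1177^8192=127, 1177^16384=859, 1177^32768=340, 1177^65536=1075, 1177^131072=1213, 1177^262144=868, 1177^524288=613; 1177^658946 = 1177^2 * 1177^512 * 1177^1024 * 1177^2048 * 1177^131072 * 1177^524288 = 754 (mod 1527); answer 754
Stage 2: R1 = 754; w = 11; 1*(11)^4 - 4*(11)^3 - 9*(11)^2 - 3*(11)^1 + 9 = (14641) + (-5324) + (-1089) + (-33) + (9) = 8204; answer 8204

8204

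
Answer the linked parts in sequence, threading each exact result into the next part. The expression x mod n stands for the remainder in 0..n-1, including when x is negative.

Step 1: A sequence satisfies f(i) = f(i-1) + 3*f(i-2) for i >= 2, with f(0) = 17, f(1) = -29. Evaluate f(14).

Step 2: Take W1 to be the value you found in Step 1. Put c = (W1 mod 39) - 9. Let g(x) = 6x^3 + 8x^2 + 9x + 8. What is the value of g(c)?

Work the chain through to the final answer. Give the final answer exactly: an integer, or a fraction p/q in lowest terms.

Step 1: f(2) = 1*(-29) + 3*(17) = 22; iterating: f(2)=22, f(3)=-65, f(4)=1, f(5)=-194, f(6)=-191, f(7)=-773, f(8)=-1346, f(9)=-3665, f(10)=-7703, f(11)=-18698, f(12)=-41807, f(13)=-97901, f(14)=-223322; answer -223322
Step 2: W1 = -223322; c = 22; 6*(22)^3 + 8*(22)^2 + 9*(22)^1 + 8 = (63888) + (3872) + (198) + (8) = 67966; answer 67966

67966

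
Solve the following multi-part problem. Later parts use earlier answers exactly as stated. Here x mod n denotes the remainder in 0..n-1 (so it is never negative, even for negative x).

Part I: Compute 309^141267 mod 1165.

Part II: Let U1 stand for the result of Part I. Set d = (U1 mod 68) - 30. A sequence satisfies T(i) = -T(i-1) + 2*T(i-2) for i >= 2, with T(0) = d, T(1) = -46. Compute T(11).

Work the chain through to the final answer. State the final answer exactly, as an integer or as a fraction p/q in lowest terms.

-12322

Part I: squarings mod 1165: 309^1=309, 309^2=1116, 309^4=71, 309^8=381, 309^16=701, 309^32=936, 309^64=16, 309^128=256, 309^256=296, 309^512=241, 309^1024=996, 309^2048=601, 309^4096=51, 309^8192=271, 309^16384=46, 309^32768=951, 309^65536=361, 309^131072=1006; 309^141267 = 309^1 * 309^2 * 309^16 * 309^64 * 309^128 * 309^256 * 309^512 * 309^1024 * 309^8192 * 309^131072 = 614 (mod 1165); answer 614
Part II: U1 = 614; d = -28; T(2) = -1*(-46) + 2*(-28) = -10; iterating: T(2)=-10, T(3)=-82, T(4)=62, T(5)=-226, T(6)=350, T(7)=-802, T(8)=1502, T(9)=-3106, T(10)=6110, T(11)=-12322; answer -12322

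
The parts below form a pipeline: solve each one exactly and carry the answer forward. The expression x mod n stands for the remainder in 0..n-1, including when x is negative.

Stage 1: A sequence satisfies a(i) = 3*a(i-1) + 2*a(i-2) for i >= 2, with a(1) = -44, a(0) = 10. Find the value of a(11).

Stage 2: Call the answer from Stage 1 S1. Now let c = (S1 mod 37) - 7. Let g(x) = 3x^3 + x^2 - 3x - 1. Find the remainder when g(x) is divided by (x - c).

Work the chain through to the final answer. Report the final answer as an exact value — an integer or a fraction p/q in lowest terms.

20880

Stage 1: a(2) = 3*(-44) + 2*(10) = -112; iterating: a(2)=-112, a(3)=-424, a(4)=-1496, a(5)=-5336, a(6)=-19000, a(7)=-67672, a(8)=-241016, a(9)=-858392, a(10)=-3057208, a(11)=-10888408; answer -10888408
Stage 2: S1 = -10888408; c = 19; remainder = value at the root: 3*(19)^3 + 1*(19)^2 - 3*(19)^1 - 1 = (20577) + (361) + (-57) + (-1) = 20880; answer 20880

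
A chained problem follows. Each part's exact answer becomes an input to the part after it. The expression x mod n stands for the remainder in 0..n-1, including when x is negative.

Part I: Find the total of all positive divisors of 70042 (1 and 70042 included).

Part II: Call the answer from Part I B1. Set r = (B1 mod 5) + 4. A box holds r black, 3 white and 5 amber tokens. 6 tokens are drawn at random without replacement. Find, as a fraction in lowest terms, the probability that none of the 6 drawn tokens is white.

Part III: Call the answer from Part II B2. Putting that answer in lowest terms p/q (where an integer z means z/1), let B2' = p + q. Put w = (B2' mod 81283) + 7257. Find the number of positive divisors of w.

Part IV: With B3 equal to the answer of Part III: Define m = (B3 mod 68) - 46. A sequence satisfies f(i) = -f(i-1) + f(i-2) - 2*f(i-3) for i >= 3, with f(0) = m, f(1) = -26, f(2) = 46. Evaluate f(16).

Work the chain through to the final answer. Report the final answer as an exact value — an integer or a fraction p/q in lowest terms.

355782

Part I: 70042 = 2 * 7 * 5003; sigma = (1 + 2) * (1 + 7) * (1 + 5003) = 3 * 8 * 5004 = 120096; answer 120096
Part II: B1 = 120096; r = 5; total draws C(13,6) = 1716; favorable C(10,6) = 210; P = 35/286; answer 35/286
Part III: B2 = 35/286; threaded value p + q = 321; w = 7578; 7578 = 2 * 3^2 * 421; number of divisors = (1+1) * (2+1) * (1+1) = 12; answer 12
Part IV: B3 = 12; m = -34; f(3) = -1*(46) + 1*(-26) - 2*(-34) = -4; iterating: f(3)=-4, f(4)=102, f(5)=-198, f(6)=308, f(7)=-710, f(8)=1414, f(9)=-2740, f(10)=5574, f(11)=-11142, f(12)=22196, f(13)=-44486, f(14)=88966, f(15)=-177844, f(16)=355782; answer 355782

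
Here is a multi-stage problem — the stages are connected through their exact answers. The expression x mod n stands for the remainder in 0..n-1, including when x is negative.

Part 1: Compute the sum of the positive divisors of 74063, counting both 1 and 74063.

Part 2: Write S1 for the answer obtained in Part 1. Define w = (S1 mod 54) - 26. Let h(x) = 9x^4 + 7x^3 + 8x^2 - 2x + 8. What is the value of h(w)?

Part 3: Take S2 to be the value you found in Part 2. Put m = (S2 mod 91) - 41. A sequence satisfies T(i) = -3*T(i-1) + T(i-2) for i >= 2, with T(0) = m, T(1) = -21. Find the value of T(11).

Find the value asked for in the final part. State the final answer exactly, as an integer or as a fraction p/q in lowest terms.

Part 1: 74063 = 11 * 6733; sigma = (1 + 11) * (1 + 6733) = 12 * 6734 = 80808; answer 80808
Part 2: S1 = 80808; w = -2; 9*(-2)^4 + 7*(-2)^3 + 8*(-2)^2 - 2*(-2)^1 + 8 = (144) + (-56) + (32) + (4) + (8) = 132; answer 132
Part 3: S2 = 132; m = 0; T(2) = -3*(-21) + 1*(0) = 63; iterating: T(2)=63, T(3)=-210, T(4)=693, T(5)=-2289, T(6)=7560, T(7)=-24969, T(8)=82467, T(9)=-272370, T(10)=899577, T(11)=-2971101; answer -2971101

-2971101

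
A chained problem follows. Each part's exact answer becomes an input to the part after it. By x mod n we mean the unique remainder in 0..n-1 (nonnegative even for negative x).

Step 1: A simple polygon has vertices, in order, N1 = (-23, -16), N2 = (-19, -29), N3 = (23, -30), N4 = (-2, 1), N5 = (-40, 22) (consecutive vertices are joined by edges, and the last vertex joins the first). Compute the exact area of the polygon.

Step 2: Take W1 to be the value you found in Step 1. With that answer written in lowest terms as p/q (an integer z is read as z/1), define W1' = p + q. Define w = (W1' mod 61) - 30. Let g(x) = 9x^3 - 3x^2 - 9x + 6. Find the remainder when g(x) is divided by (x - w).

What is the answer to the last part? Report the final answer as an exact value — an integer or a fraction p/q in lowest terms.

-3165

Step 1: cross terms: (-23*-29 - -19*-16)=363, (-19*-30 - 23*-29)=1237, (23*1 - -2*-30)=-37, (-2*22 - -40*1)=-4, (-40*-16 - -23*22)=1146; twice the area = |2705| = 2705; area = 2705/2; answer 2705/2
Step 2: W1 = 2705/2; threaded value p + q = 2707; w = -7; remainder = value at the root: 9*(-7)^3 - 3*(-7)^2 - 9*(-7)^1 + 6 = (-3087) + (-147) + (63) + (6) = -3165; answer -3165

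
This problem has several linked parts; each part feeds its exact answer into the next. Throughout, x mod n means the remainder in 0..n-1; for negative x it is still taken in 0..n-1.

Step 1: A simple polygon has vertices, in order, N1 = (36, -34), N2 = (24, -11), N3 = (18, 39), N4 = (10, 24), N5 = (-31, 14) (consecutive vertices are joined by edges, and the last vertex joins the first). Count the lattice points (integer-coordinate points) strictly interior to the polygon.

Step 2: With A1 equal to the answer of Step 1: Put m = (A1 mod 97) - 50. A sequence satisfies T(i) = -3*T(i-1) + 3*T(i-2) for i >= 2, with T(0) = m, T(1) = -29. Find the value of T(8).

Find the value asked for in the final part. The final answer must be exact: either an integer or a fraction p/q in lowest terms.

329103

Step 1: cross terms: (36*-11 - 24*-34)=420, (24*39 - 18*-11)=1134, (18*24 - 10*39)=42, (10*14 - -31*24)=884, (-31*-34 - 36*14)=550; twice the area = |3030| = 3030; area = 1515; boundary points = 1 + 2 + 1 + 1 + 1 = 6; strictly interior points = area - boundary/2 + 1 = 1513; answer 1513
Step 2: A1 = 1513; m = 8; T(2) = -3*(-29) + 3*(8) = 111; iterating: T(2)=111, T(3)=-420, T(4)=1593, T(5)=-6039, T(6)=22896, T(7)=-86805, T(8)=329103; answer 329103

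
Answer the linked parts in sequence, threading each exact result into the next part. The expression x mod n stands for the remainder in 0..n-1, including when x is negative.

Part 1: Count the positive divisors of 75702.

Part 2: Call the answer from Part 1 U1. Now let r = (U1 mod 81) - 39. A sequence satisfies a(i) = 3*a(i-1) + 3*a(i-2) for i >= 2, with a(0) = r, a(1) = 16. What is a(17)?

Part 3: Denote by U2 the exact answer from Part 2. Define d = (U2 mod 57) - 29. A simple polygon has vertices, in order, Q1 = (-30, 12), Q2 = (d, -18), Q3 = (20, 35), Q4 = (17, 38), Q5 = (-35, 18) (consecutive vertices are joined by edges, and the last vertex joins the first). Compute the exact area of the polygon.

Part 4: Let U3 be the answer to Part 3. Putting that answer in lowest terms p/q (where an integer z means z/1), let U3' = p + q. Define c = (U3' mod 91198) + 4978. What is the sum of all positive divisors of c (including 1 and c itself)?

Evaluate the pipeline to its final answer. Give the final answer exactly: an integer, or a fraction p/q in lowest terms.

12480

Part 1: 75702 = 2 * 3 * 11 * 31 * 37; number of divisors = (1+1) * (1+1) * (1+1) * (1+1) * (1+1) = 32; answer 32
Part 2: U1 = 32; r = -7; a(2) = 3*(16) + 3*(-7) = 27; iterating: a(2)=27, a(3)=129, a(4)=468, a(5)=1791, a(6)=6777, a(7)=25704, a(8)=97443, a(9)=369441, a(10)=1400652, a(11)=5310279, a(12)=20132793, a(13)=76329216, a(14)=289386027, a(15)=1097145729, a(16)=4159595268, a(17)=15770222991; answer 15770222991
Part 3: U2 = 15770222991; d = 16; cross terms: (-30*-18 - 16*12)=348, (16*35 - 20*-18)=920, (20*38 - 17*35)=165, (17*18 - -35*38)=1636, (-35*12 - -30*18)=120; twice the area = |3189| = 3189; area = 3189/2; answer 3189/2
Part 4: U3 = 3189/2; threaded value p + q = 3191; c = 8169; 8169 = 3 * 7 * 389; sigma = (1 + 3) * (1 + 7) * (1 + 389) = 4 * 8 * 390 = 12480; answer 12480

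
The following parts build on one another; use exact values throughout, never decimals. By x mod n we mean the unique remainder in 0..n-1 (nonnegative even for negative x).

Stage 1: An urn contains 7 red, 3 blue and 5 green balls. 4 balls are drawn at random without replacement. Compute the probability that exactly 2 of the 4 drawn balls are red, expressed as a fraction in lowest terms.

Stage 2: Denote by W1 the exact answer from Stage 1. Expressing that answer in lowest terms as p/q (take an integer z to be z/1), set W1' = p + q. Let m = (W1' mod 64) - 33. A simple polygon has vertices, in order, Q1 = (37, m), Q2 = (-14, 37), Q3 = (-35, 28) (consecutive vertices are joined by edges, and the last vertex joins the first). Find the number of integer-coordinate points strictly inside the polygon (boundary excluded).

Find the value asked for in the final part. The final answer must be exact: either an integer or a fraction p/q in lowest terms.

655

Stage 1: total draws C(15,4) = 1365; favorable C(7,2)*C(8,2) = 588; P = 28/65; answer 28/65
Stage 2: W1 = 28/65; threaded value p + q = 93; m = -4; cross terms: (37*37 - -14*-4)=1313, (-14*28 - -35*37)=903, (-35*-4 - 37*28)=-896; twice the area = |1320| = 1320; area = 660; boundary points = 1 + 3 + 8 = 12; strictly interior points = area - boundary/2 + 1 = 655; answer 655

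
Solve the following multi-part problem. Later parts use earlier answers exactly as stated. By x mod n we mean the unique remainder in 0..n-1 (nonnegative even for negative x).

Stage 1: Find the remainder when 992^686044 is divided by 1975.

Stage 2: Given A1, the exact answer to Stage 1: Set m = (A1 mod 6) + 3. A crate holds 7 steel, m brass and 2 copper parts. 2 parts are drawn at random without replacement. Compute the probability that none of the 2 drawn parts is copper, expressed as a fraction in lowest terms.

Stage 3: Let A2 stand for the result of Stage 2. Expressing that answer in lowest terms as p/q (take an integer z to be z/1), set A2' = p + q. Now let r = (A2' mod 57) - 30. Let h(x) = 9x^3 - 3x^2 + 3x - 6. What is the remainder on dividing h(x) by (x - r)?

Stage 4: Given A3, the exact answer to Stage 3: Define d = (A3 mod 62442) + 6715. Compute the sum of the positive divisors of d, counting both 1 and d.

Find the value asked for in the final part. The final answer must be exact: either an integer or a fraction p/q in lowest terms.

Stage 1: squarings mod 1975: 992^1=992, 992^2=514, 992^4=1521, 992^8=716, 992^16=1131, 992^32=1336, 992^64=1471, 992^128=1216, 992^256=1356, 992^512=11, 992^1024=121, 992^2048=816, 992^4096=281, 992^8192=1936, 992^16384=1521, 992^32768=716, 992^65536=1131, 992^131072=1336, 992^262144=1471, 992^524288=1216; 992^686044 = 992^4 * 992^8 * 992^16 * 992^64 * 992^128 * 992^256 * 992^512 * 992^1024 * 992^4096 * 992^8192 * 992^16384 * 992^131072 * 992^524288 = 1221 (mod 1975); answer 1221
Stage 2: A1 = 1221; m = 6; total draws C(15,2) = 105; favorable C(13,2) = 78; P = 26/35; answer 26/35
Stage 3: A2 = 26/35; threaded value p + q = 61; r = -26; remainder = value at the root: 9*(-26)^3 - 3*(-26)^2 + 3*(-26)^1 - 6 = (-158184) + (-2028) + (-78) + (-6) = -160296; answer -160296
Stage 4: A3 = -160296; d = 33745; 33745 = 5 * 17 * 397; sigma = (1 + 5) * (1 + 17) * (1 + 397) = 6 * 18 * 398 = 42984; answer 42984

42984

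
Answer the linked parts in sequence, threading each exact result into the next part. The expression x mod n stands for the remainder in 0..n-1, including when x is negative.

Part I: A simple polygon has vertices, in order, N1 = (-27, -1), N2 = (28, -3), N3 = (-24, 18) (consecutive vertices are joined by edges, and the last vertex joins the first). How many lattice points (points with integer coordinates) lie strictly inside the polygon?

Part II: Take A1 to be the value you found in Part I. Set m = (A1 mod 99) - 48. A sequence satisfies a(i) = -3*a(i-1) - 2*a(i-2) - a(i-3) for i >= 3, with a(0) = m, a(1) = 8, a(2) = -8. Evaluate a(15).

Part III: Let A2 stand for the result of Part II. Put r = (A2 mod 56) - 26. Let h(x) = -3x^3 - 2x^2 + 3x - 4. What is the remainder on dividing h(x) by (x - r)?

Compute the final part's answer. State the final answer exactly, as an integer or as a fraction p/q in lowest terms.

Part I: cross terms: (-27*-3 - 28*-1)=109, (28*18 - -24*-3)=432, (-24*-1 - -27*18)=510; twice the area = |1051| = 1051; area = 1051/2; boundary points = 1 + 1 + 1 = 3; strictly interior points = area - boundary/2 + 1 = 525; answer 525
Part II: A1 = 525; m = -18; a(3) = -3*(-8) - 2*(8) - 1*(-18) = 26; iterating: a(3)=26, a(4)=-70, a(5)=166, a(6)=-384, a(7)=890, a(8)=-2068, a(9)=4808, a(10)=-11178, a(11)=25986, a(12)=-60410, a(13)=140436, a(14)=-326474, a(15)=758960; answer 758960
Part III: A2 = 758960; r = 22; remainder = value at the root: -3*(22)^3 - 2*(22)^2 + 3*(22)^1 - 4 = (-31944) + (-968) + (66) + (-4) = -32850; answer -32850

-32850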